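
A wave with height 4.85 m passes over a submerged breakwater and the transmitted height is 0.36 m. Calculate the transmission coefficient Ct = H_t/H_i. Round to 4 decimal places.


Ct = H_t / H_i
Ct = 0.36 / 4.85
Ct = 0.0742

0.0742


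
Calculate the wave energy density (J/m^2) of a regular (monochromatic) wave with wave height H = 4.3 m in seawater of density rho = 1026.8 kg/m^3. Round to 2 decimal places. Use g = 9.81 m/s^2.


E = (1/8) * rho * g * H^2
E = (1/8) * 1026.8 * 9.81 * 4.3^2
E = 0.125 * 1026.8 * 9.81 * 18.4900
E = 23281.01 J/m^2

23281.01


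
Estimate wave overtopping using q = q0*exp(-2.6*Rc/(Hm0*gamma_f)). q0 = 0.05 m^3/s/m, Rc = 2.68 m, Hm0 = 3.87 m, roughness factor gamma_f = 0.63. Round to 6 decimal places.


q = q0 * exp(-2.6 * Rc / (Hm0 * gamma_f))
Exponent = -2.6 * 2.68 / (3.87 * 0.63)
= -2.6 * 2.68 / 2.4381
= -2.857963
exp(-2.857963) = 0.057386
q = 0.05 * 0.057386
q = 0.002869 m^3/s/m

0.002869


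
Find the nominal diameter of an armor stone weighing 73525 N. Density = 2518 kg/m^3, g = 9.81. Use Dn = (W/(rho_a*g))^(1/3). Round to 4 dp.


V = W / (rho_a * g)
V = 73525 / (2518 * 9.81)
V = 73525 / 24701.58
V = 2.976530 m^3
Dn = V^(1/3) = 2.976530^(1/3)
Dn = 1.4385 m

1.4385


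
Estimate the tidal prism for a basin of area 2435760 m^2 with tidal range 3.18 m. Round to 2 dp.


Tidal prism = Area * Tidal range
P = 2435760 * 3.18
P = 7745716.80 m^3

7745716.80


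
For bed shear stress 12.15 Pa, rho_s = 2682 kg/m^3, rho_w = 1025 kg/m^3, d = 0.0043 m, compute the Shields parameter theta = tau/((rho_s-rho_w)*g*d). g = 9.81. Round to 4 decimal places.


theta = tau / ((rho_s - rho_w) * g * d)
rho_s - rho_w = 2682 - 1025 = 1657
Denominator = 1657 * 9.81 * 0.0043 = 69.897231
theta = 12.15 / 69.897231
theta = 0.1738

0.1738


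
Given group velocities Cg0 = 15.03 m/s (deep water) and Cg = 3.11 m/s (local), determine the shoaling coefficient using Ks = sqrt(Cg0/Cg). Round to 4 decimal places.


Ks = sqrt(Cg0 / Cg)
Ks = sqrt(15.03 / 3.11)
Ks = sqrt(4.8328)
Ks = 2.1984

2.1984


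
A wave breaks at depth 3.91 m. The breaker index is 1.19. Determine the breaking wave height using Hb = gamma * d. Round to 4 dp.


Hb = gamma * d
Hb = 1.19 * 3.91
Hb = 4.6529 m

4.6529


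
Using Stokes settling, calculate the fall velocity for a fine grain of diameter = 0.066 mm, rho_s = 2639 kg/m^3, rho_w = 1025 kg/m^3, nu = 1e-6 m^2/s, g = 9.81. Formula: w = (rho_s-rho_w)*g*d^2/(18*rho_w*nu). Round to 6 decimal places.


w = (rho_s - rho_w) * g * d^2 / (18 * rho_w * nu)
d = 0.066 mm = 0.000066 m
rho_s - rho_w = 2639 - 1025 = 1614
Numerator = 1614 * 9.81 * (0.000066)^2 = 0.000068970029
Denominator = 18 * 1025 * 1e-6 = 0.018450
w = 0.003738 m/s

0.003738


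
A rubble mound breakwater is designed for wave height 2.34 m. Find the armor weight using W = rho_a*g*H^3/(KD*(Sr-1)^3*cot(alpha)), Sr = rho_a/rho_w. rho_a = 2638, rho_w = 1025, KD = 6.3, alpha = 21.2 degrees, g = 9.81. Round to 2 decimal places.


Sr = rho_a / rho_w = 2638 / 1025 = 2.573659
(Sr - 1) = 1.573659
(Sr - 1)^3 = 3.897010
cot(21.2) = 1 / tan(21.2) = 1 / 0.387874 = 2.578154
Numerator = 2638 * 9.81 * 2.34^3 = 331582.3238
Denominator = 6.3 * 3.897010 * 2.578154 = 63.296675
W = 331582.3238 / 63.296675
W = 5238.54 N

5238.54


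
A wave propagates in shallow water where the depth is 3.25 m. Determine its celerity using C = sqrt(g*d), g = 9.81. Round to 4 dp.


Using the shallow-water approximation:
C = sqrt(g * d) = sqrt(9.81 * 3.25)
C = sqrt(31.8825)
C = 5.6465 m/s

5.6465


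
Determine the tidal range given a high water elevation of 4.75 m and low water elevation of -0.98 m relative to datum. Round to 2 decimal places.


Tidal range = High water - Low water
Tidal range = 4.75 - (-0.98)
Tidal range = 5.73 m

5.73


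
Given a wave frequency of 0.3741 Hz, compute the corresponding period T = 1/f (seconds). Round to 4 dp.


T = 1 / f
T = 1 / 0.3741
T = 2.6731 s

2.6731


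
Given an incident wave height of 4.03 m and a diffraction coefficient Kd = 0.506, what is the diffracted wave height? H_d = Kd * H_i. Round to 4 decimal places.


H_d = Kd * H_i
H_d = 0.506 * 4.03
H_d = 2.0392 m

2.0392


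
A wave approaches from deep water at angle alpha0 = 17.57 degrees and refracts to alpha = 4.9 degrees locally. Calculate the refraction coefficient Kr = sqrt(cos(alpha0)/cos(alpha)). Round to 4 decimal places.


Kr = sqrt(cos(alpha0) / cos(alpha))
cos(17.57) = 0.953349
cos(4.9) = 0.996345
Kr = sqrt(0.953349 / 0.996345)
Kr = sqrt(0.956846)
Kr = 0.9782

0.9782


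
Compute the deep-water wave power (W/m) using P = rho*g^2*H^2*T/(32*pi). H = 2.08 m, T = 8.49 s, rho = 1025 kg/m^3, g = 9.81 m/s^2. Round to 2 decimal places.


P = rho * g^2 * H^2 * T / (32 * pi)
P = 1025 * 9.81^2 * 2.08^2 * 8.49 / (32 * pi)
P = 1025 * 96.2361 * 4.3264 * 8.49 / 100.53096
P = 36040.96 W/m

36040.96


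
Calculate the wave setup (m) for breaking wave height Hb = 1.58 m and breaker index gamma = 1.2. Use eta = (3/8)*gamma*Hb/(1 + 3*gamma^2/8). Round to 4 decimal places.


eta = (3/8) * gamma * Hb / (1 + 3*gamma^2/8)
Numerator = (3/8) * 1.2 * 1.58 = 0.711000
Denominator = 1 + 3*1.2^2/8 = 1 + 0.540000 = 1.540000
eta = 0.711000 / 1.540000
eta = 0.4617 m

0.4617


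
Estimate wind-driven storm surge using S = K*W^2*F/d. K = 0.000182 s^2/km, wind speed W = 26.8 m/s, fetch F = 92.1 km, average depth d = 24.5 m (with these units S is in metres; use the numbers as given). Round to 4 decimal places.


S = K * W^2 * F / d
W^2 = 26.8^2 = 718.24
S = 0.000182 * 718.24 * 92.1 / 24.5
Numerator = 0.000182 * 718.24 * 92.1 = 12.039283
S = 12.039283 / 24.5 = 0.4914 m

0.4914


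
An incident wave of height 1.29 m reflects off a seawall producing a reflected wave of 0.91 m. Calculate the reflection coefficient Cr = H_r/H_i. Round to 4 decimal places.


Cr = H_r / H_i
Cr = 0.91 / 1.29
Cr = 0.7054

0.7054


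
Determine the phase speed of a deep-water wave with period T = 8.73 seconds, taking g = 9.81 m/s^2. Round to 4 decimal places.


We use the deep-water celerity formula:
C = g * T / (2 * pi)
C = 9.81 * 8.73 / (2 * 3.14159...)
C = 85.641300 / 6.283185
C = 13.6302 m/s

13.6302


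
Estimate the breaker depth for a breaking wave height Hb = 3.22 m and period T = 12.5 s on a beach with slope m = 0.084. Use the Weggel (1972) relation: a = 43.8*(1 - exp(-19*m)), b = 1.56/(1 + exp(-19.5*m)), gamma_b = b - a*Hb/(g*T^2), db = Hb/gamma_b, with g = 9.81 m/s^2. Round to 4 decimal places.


a = 43.8 * (1 - exp(-19 * m))
exp(-19 * 0.084) = exp(-1.5960) = 0.202706
a = 43.8 * (1 - 0.202706) = 34.921489
b = 1.56 / (1 + exp(-19.5 * m))
exp(-19.5 * 0.084) = exp(-1.6380) = 0.194368
b = 1.56 / (1 + 0.194368) = 1.306130
Hb / (g * T^2) = 3.22 / (9.81 * 12.5^2) = 3.22 / 1532.8125 = 0.00210071
gamma_b = b - a * Hb/(g*T^2) = 1.306130 - 34.921489 * 0.00210071 = 1.232770
db = Hb / gamma_b = 3.22 / 1.232770
db = 2.6120 m

2.6120


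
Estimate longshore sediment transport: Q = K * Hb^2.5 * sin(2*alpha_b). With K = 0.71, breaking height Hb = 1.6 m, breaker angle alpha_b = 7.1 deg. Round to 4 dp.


Q = K * Hb^2.5 * sin(2 * alpha_b)
Hb^2.5 = 1.6^2.5 = 3.238172
sin(2 * 7.1) = sin(14.2) = 0.245307
Q = 0.71 * 3.238172 * 0.245307
Q = 0.5640 m^3/s

0.5640


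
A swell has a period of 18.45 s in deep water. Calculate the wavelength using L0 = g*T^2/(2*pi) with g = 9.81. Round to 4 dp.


L0 = g * T^2 / (2 * pi)
L0 = 9.81 * 18.45^2 / (2 * pi)
L0 = 9.81 * 340.4025 / 6.28319
L0 = 3339.3485 / 6.28319
L0 = 531.4738 m

531.4738


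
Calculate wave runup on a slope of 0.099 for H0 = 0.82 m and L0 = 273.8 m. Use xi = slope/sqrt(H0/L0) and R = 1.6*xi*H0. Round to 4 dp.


xi = slope / sqrt(H0/L0)
H0/L0 = 0.82/273.8 = 0.002995
sqrt(0.002995) = 0.054726
xi = 0.099 / 0.054726 = 1.809027
R = 1.6 * xi * H0 = 1.6 * 1.809027 * 0.82
R = 2.3734 m

2.3734


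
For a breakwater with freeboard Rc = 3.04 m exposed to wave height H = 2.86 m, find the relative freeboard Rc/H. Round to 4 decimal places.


Relative freeboard = Rc / H
= 3.04 / 2.86
= 1.0629

1.0629


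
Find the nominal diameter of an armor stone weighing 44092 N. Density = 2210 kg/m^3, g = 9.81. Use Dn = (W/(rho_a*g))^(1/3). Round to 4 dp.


V = W / (rho_a * g)
V = 44092 / (2210 * 9.81)
V = 44092 / 21680.10
V = 2.033754 m^3
Dn = V^(1/3) = 2.033754^(1/3)
Dn = 1.2670 m

1.2670


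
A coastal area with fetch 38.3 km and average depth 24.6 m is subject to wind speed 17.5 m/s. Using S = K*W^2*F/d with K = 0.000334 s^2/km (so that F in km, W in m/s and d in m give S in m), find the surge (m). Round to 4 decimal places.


S = K * W^2 * F / d
W^2 = 17.5^2 = 306.25
S = 0.000334 * 306.25 * 38.3 / 24.6
Numerator = 0.000334 * 306.25 * 38.3 = 3.917611
S = 3.917611 / 24.6 = 0.1593 m

0.1593


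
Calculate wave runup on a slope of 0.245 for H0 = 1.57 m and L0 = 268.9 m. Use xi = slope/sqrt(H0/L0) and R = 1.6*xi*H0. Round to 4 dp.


xi = slope / sqrt(H0/L0)
H0/L0 = 1.57/268.9 = 0.005839
sqrt(0.005839) = 0.076411
xi = 0.245 / 0.076411 = 3.206355
R = 1.6 * xi * H0 = 1.6 * 3.206355 * 1.57
R = 8.0544 m

8.0544


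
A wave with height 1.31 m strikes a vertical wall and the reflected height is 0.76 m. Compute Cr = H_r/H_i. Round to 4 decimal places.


Cr = H_r / H_i
Cr = 0.76 / 1.31
Cr = 0.5802

0.5802


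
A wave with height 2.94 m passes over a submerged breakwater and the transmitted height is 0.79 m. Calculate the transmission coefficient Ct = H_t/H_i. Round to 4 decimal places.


Ct = H_t / H_i
Ct = 0.79 / 2.94
Ct = 0.2687

0.2687


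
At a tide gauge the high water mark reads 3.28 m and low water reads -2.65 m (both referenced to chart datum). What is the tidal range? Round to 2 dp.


Tidal range = High water - Low water
Tidal range = 3.28 - (-2.65)
Tidal range = 5.93 m

5.93


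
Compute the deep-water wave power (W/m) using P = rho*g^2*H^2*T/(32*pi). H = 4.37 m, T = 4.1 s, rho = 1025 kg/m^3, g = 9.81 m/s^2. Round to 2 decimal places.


P = rho * g^2 * H^2 * T / (32 * pi)
P = 1025 * 9.81^2 * 4.37^2 * 4.1 / (32 * pi)
P = 1025 * 96.2361 * 19.0969 * 4.1 / 100.53096
P = 76826.10 W/m

76826.10


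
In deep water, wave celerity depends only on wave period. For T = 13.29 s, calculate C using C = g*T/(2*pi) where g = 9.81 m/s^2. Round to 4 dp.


We use the deep-water celerity formula:
C = g * T / (2 * pi)
C = 9.81 * 13.29 / (2 * 3.14159...)
C = 130.374900 / 6.283185
C = 20.7498 m/s

20.7498


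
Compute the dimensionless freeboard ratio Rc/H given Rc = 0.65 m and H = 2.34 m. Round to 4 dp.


Relative freeboard = Rc / H
= 0.65 / 2.34
= 0.2778

0.2778


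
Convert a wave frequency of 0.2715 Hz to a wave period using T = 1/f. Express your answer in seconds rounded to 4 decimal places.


T = 1 / f
T = 1 / 0.2715
T = 3.6832 s

3.6832


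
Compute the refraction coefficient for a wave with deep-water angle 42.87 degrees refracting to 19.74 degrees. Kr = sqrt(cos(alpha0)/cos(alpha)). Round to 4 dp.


Kr = sqrt(cos(alpha0) / cos(alpha))
cos(42.87) = 0.732899
cos(19.74) = 0.941235
Kr = sqrt(0.732899 / 0.941235)
Kr = sqrt(0.778657)
Kr = 0.8824

0.8824


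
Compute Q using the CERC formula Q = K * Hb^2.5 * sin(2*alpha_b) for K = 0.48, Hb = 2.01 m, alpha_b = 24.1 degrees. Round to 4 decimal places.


Q = K * Hb^2.5 * sin(2 * alpha_b)
Hb^2.5 = 2.01^2.5 = 5.727830
sin(2 * 24.1) = sin(48.2) = 0.745476
Q = 0.48 * 5.727830 * 0.745476
Q = 2.0496 m^3/s

2.0496


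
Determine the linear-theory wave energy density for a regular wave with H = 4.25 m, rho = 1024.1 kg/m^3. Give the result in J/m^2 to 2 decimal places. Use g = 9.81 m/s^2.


E = (1/8) * rho * g * H^2
E = (1/8) * 1024.1 * 9.81 * 4.25^2
E = 0.125 * 1024.1 * 9.81 * 18.0625
E = 22682.93 J/m^2

22682.93


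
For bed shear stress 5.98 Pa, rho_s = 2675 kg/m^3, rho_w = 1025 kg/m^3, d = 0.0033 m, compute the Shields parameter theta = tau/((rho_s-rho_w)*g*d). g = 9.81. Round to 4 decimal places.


theta = tau / ((rho_s - rho_w) * g * d)
rho_s - rho_w = 2675 - 1025 = 1650
Denominator = 1650 * 9.81 * 0.0033 = 53.415450
theta = 5.98 / 53.415450
theta = 0.1120

0.1120


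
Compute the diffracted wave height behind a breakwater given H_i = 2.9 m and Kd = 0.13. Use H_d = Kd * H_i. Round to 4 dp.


H_d = Kd * H_i
H_d = 0.13 * 2.9
H_d = 0.3770 m

0.3770


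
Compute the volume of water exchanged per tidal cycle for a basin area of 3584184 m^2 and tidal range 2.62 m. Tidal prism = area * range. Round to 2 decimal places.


Tidal prism = Area * Tidal range
P = 3584184 * 2.62
P = 9390562.08 m^3

9390562.08


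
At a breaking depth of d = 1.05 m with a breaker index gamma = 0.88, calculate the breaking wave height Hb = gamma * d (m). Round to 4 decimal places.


Hb = gamma * d
Hb = 0.88 * 1.05
Hb = 0.9240 m

0.9240


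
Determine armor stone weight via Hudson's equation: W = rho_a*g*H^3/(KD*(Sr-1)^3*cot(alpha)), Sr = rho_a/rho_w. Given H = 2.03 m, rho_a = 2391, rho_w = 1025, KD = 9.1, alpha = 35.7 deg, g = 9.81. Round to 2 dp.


Sr = rho_a / rho_w = 2391 / 1025 = 2.332683
(Sr - 1) = 1.332683
(Sr - 1)^3 = 2.366903
cot(35.7) = 1 / tan(35.7) = 1 / 0.718573 = 1.391647
Numerator = 2391 * 9.81 * 2.03^3 = 196217.0297
Denominator = 9.1 * 2.366903 * 1.391647 = 29.974439
W = 196217.0297 / 29.974439
W = 6546.15 N

6546.15


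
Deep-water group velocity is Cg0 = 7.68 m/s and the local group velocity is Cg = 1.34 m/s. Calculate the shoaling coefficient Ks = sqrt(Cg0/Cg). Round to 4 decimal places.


Ks = sqrt(Cg0 / Cg)
Ks = sqrt(7.68 / 1.34)
Ks = sqrt(5.7313)
Ks = 2.3940

2.3940


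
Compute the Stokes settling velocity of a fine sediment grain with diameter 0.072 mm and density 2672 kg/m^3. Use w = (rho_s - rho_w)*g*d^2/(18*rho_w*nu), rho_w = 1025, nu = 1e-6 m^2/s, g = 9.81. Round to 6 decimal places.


w = (rho_s - rho_w) * g * d^2 / (18 * rho_w * nu)
d = 0.072 mm = 0.000072 m
rho_s - rho_w = 2672 - 1025 = 1647
Numerator = 1647 * 9.81 * (0.000072)^2 = 0.000083758251
Denominator = 18 * 1025 * 1e-6 = 0.018450
w = 0.004540 m/s

0.004540


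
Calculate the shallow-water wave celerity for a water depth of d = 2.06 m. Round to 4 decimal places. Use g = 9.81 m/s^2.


Using the shallow-water approximation:
C = sqrt(g * d) = sqrt(9.81 * 2.06)
C = sqrt(20.2086)
C = 4.4954 m/s

4.4954


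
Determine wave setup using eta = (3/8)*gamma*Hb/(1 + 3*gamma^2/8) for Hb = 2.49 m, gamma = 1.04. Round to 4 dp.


eta = (3/8) * gamma * Hb / (1 + 3*gamma^2/8)
Numerator = (3/8) * 1.04 * 2.49 = 0.971100
Denominator = 1 + 3*1.04^2/8 = 1 + 0.405600 = 1.405600
eta = 0.971100 / 1.405600
eta = 0.6909 m

0.6909


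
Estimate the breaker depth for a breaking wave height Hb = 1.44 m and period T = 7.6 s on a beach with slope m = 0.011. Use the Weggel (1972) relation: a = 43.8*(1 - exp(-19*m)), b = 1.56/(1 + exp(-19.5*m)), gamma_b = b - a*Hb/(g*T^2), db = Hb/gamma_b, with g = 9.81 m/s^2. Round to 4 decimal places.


a = 43.8 * (1 - exp(-19 * m))
exp(-19 * 0.011) = exp(-0.2090) = 0.811395
a = 43.8 * (1 - 0.811395) = 8.260889
b = 1.56 / (1 + exp(-19.5 * m))
exp(-19.5 * 0.011) = exp(-0.2145) = 0.806945
b = 1.56 / (1 + 0.806945) = 0.863336
Hb / (g * T^2) = 1.44 / (9.81 * 7.6^2) = 1.44 / 566.6256 = 0.00254136
gamma_b = b - a * Hb/(g*T^2) = 0.863336 - 8.260889 * 0.00254136 = 0.842342
db = Hb / gamma_b = 1.44 / 0.842342
db = 1.7095 m

1.7095


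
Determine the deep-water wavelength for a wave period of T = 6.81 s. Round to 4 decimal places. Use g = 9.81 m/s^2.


L0 = g * T^2 / (2 * pi)
L0 = 9.81 * 6.81^2 / (2 * pi)
L0 = 9.81 * 46.3761 / 6.28319
L0 = 454.9495 / 6.28319
L0 = 72.4075 m

72.4075


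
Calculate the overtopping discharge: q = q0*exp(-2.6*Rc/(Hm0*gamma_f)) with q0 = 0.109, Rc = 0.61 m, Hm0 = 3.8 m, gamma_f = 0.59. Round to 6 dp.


q = q0 * exp(-2.6 * Rc / (Hm0 * gamma_f))
Exponent = -2.6 * 0.61 / (3.8 * 0.59)
= -2.6 * 0.61 / 2.2420
= -0.707404
exp(-0.707404) = 0.492922
q = 0.109 * 0.492922
q = 0.053729 m^3/s/m

0.053729


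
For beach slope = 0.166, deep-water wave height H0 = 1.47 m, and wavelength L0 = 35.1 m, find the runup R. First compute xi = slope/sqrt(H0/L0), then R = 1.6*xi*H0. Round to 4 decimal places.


xi = slope / sqrt(H0/L0)
H0/L0 = 1.47/35.1 = 0.041880
sqrt(0.041880) = 0.204647
xi = 0.166 / 0.204647 = 0.811153
R = 1.6 * xi * H0 = 1.6 * 0.811153 * 1.47
R = 1.9078 m

1.9078


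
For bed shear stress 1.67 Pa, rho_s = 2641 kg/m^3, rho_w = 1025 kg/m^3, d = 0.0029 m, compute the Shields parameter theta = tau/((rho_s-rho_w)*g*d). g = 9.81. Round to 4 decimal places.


theta = tau / ((rho_s - rho_w) * g * d)
rho_s - rho_w = 2641 - 1025 = 1616
Denominator = 1616 * 9.81 * 0.0029 = 45.973584
theta = 1.67 / 45.973584
theta = 0.0363

0.0363


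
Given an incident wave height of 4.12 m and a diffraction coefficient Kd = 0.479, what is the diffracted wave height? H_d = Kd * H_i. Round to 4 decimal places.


H_d = Kd * H_i
H_d = 0.479 * 4.12
H_d = 1.9735 m

1.9735


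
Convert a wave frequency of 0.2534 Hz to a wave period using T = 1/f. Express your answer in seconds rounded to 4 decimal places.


T = 1 / f
T = 1 / 0.2534
T = 3.9463 s

3.9463


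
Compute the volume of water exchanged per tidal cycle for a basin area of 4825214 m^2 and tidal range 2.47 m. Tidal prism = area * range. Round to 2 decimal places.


Tidal prism = Area * Tidal range
P = 4825214 * 2.47
P = 11918278.58 m^3

11918278.58


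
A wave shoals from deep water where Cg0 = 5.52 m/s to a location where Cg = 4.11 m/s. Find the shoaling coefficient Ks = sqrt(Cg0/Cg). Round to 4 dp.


Ks = sqrt(Cg0 / Cg)
Ks = sqrt(5.52 / 4.11)
Ks = sqrt(1.3431)
Ks = 1.1589

1.1589


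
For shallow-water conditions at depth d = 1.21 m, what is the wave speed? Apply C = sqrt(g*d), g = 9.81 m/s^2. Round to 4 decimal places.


Using the shallow-water approximation:
C = sqrt(g * d) = sqrt(9.81 * 1.21)
C = sqrt(11.8701)
C = 3.4453 m/s

3.4453


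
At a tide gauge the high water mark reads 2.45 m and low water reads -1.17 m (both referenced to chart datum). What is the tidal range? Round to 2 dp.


Tidal range = High water - Low water
Tidal range = 2.45 - (-1.17)
Tidal range = 3.62 m

3.62


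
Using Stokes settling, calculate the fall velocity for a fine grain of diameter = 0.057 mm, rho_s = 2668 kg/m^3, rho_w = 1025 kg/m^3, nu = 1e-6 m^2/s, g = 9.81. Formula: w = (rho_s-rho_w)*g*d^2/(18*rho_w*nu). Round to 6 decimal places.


w = (rho_s - rho_w) * g * d^2 / (18 * rho_w * nu)
d = 0.057 mm = 0.000057 m
rho_s - rho_w = 2668 - 1025 = 1643
Numerator = 1643 * 9.81 * (0.000057)^2 = 0.000052366830
Denominator = 18 * 1025 * 1e-6 = 0.018450
w = 0.002838 m/s

0.002838


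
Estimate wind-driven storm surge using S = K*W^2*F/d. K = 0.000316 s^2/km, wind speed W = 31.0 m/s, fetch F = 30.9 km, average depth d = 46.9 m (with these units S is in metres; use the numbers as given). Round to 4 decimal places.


S = K * W^2 * F / d
W^2 = 31.0^2 = 961.00
S = 0.000316 * 961.00 * 30.9 / 46.9
Numerator = 0.000316 * 961.00 * 30.9 = 9.383588
S = 9.383588 / 46.9 = 0.2001 m

0.2001


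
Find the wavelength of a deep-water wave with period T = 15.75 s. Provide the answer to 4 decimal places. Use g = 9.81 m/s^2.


L0 = g * T^2 / (2 * pi)
L0 = 9.81 * 15.75^2 / (2 * pi)
L0 = 9.81 * 248.0625 / 6.28319
L0 = 2433.4931 / 6.28319
L0 = 387.3025 m

387.3025


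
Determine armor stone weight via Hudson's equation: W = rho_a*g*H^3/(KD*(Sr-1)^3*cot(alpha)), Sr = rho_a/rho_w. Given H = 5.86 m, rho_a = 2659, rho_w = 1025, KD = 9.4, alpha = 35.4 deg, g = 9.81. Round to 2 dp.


Sr = rho_a / rho_w = 2659 / 1025 = 2.594146
(Sr - 1) = 1.594146
(Sr - 1)^3 = 4.051208
cot(35.4) = 1 / tan(35.4) = 1 / 0.710663 = 1.407137
Numerator = 2659 * 9.81 * 5.86^3 = 5249043.7524
Denominator = 9.4 * 4.051208 * 1.407137 = 53.585675
W = 5249043.7524 / 53.585675
W = 97956.10 N

97956.10


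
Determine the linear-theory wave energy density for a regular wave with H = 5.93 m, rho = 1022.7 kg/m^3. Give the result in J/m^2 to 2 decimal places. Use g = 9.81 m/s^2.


E = (1/8) * rho * g * H^2
E = (1/8) * 1022.7 * 9.81 * 5.93^2
E = 0.125 * 1022.7 * 9.81 * 35.1649
E = 44099.80 J/m^2

44099.80


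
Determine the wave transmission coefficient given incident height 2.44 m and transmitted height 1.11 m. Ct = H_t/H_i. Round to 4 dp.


Ct = H_t / H_i
Ct = 1.11 / 2.44
Ct = 0.4549

0.4549


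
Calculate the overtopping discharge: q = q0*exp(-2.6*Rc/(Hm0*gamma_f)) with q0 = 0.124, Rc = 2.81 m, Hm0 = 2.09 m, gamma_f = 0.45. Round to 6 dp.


q = q0 * exp(-2.6 * Rc / (Hm0 * gamma_f))
Exponent = -2.6 * 2.81 / (2.09 * 0.45)
= -2.6 * 2.81 / 0.9405
= -7.768208
exp(-7.768208) = 0.000423
q = 0.124 * 0.000423
q = 0.000052 m^3/s/m

0.000052


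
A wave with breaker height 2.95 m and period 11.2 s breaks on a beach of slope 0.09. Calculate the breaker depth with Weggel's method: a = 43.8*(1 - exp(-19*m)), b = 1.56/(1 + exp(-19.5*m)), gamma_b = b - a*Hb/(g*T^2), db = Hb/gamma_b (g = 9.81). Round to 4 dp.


a = 43.8 * (1 - exp(-19 * m))
exp(-19 * 0.09) = exp(-1.7100) = 0.180866
a = 43.8 * (1 - 0.180866) = 35.878078
b = 1.56 / (1 + exp(-19.5 * m))
exp(-19.5 * 0.09) = exp(-1.7550) = 0.172907
b = 1.56 / (1 + 0.172907) = 1.330028
Hb / (g * T^2) = 2.95 / (9.81 * 11.2^2) = 2.95 / 1230.5664 = 0.00239727
gamma_b = b - a * Hb/(g*T^2) = 1.330028 - 35.878078 * 0.00239727 = 1.244019
db = Hb / gamma_b = 2.95 / 1.244019
db = 2.3713 m

2.3713


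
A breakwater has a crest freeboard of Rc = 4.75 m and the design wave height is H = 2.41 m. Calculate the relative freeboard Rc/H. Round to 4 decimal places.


Relative freeboard = Rc / H
= 4.75 / 2.41
= 1.9710

1.9710


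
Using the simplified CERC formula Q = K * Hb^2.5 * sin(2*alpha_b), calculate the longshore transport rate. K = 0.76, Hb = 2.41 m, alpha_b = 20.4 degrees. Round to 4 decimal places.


Q = K * Hb^2.5 * sin(2 * alpha_b)
Hb^2.5 = 2.41^2.5 = 9.016596
sin(2 * 20.4) = sin(40.8) = 0.653421
Q = 0.76 * 9.016596 * 0.653421
Q = 4.4776 m^3/s

4.4776


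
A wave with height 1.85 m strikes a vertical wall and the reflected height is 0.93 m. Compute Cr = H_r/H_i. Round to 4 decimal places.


Cr = H_r / H_i
Cr = 0.93 / 1.85
Cr = 0.5027

0.5027


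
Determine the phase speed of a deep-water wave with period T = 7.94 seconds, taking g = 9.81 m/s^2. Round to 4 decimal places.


We use the deep-water celerity formula:
C = g * T / (2 * pi)
C = 9.81 * 7.94 / (2 * 3.14159...)
C = 77.891400 / 6.283185
C = 12.3968 m/s

12.3968


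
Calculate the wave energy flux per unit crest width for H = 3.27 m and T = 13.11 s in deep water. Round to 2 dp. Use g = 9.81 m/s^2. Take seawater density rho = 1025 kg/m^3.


P = rho * g^2 * H^2 * T / (32 * pi)
P = 1025 * 9.81^2 * 3.27^2 * 13.11 / (32 * pi)
P = 1025 * 96.2361 * 10.6929 * 13.11 / 100.53096
P = 137549.88 W/m

137549.88


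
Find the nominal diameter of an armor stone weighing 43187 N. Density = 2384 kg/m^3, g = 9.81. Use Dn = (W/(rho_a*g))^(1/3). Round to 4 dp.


V = W / (rho_a * g)
V = 43187 / (2384 * 9.81)
V = 43187 / 23387.04
V = 1.846621 m^3
Dn = V^(1/3) = 1.846621^(1/3)
Dn = 1.2269 m

1.2269


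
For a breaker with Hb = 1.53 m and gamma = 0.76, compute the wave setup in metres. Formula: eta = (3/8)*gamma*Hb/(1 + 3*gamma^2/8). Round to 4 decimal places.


eta = (3/8) * gamma * Hb / (1 + 3*gamma^2/8)
Numerator = (3/8) * 0.76 * 1.53 = 0.436050
Denominator = 1 + 3*0.76^2/8 = 1 + 0.216600 = 1.216600
eta = 0.436050 / 1.216600
eta = 0.3584 m

0.3584


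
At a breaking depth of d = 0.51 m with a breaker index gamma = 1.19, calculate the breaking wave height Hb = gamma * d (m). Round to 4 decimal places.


Hb = gamma * d
Hb = 1.19 * 0.51
Hb = 0.6069 m

0.6069


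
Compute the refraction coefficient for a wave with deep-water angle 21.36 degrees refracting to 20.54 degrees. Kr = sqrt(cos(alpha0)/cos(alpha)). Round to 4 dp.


Kr = sqrt(cos(alpha0) / cos(alpha))
cos(21.36) = 0.931310
cos(20.54) = 0.936427
Kr = sqrt(0.931310 / 0.936427)
Kr = sqrt(0.994535)
Kr = 0.9973

0.9973


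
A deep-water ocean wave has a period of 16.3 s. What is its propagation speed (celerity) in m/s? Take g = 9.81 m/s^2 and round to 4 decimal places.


We use the deep-water celerity formula:
C = g * T / (2 * pi)
C = 9.81 * 16.3 / (2 * 3.14159...)
C = 159.903000 / 6.283185
C = 25.4494 m/s

25.4494


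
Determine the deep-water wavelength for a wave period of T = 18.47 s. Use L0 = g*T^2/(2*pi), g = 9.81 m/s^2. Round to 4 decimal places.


L0 = g * T^2 / (2 * pi)
L0 = 9.81 * 18.47^2 / (2 * pi)
L0 = 9.81 * 341.1409 / 6.28319
L0 = 3346.5922 / 6.28319
L0 = 532.6267 m

532.6267


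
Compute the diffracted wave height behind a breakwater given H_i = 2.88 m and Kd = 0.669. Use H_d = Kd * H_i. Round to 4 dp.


H_d = Kd * H_i
H_d = 0.669 * 2.88
H_d = 1.9267 m

1.9267


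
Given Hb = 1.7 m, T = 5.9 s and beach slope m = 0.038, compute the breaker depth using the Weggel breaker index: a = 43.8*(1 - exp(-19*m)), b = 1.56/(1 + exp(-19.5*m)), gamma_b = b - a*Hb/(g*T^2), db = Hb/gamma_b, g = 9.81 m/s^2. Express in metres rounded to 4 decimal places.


a = 43.8 * (1 - exp(-19 * m))
exp(-19 * 0.038) = exp(-0.7220) = 0.485780
a = 43.8 * (1 - 0.485780) = 22.522848
b = 1.56 / (1 + exp(-19.5 * m))
exp(-19.5 * 0.038) = exp(-0.7410) = 0.476637
b = 1.56 / (1 + 0.476637) = 1.056455
Hb / (g * T^2) = 1.7 / (9.81 * 5.9^2) = 1.7 / 341.4861 = 0.00497824
gamma_b = b - a * Hb/(g*T^2) = 1.056455 - 22.522848 * 0.00497824 = 0.944330
db = Hb / gamma_b = 1.7 / 0.944330
db = 1.8002 m

1.8002


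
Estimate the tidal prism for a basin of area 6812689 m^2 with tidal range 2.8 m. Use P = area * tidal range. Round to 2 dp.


Tidal prism = Area * Tidal range
P = 6812689 * 2.8
P = 19075529.20 m^3

19075529.20


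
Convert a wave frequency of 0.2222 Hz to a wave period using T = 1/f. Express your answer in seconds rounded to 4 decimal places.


T = 1 / f
T = 1 / 0.2222
T = 4.5005 s

4.5005


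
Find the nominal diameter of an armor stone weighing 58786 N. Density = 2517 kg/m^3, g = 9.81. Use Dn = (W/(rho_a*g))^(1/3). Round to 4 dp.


V = W / (rho_a * g)
V = 58786 / (2517 * 9.81)
V = 58786 / 24691.77
V = 2.380793 m^3
Dn = V^(1/3) = 2.380793^(1/3)
Dn = 1.3353 m

1.3353


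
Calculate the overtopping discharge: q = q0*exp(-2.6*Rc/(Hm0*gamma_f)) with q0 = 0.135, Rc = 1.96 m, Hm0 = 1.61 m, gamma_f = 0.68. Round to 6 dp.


q = q0 * exp(-2.6 * Rc / (Hm0 * gamma_f))
Exponent = -2.6 * 1.96 / (1.61 * 0.68)
= -2.6 * 1.96 / 1.0948
= -4.654731
exp(-4.654731) = 0.009516
q = 0.135 * 0.009516
q = 0.001285 m^3/s/m

0.001285


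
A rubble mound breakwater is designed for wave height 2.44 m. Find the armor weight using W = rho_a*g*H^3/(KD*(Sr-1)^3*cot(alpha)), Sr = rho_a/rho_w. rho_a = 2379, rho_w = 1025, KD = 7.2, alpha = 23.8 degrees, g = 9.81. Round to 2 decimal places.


Sr = rho_a / rho_w = 2379 / 1025 = 2.320976
(Sr - 1) = 1.320976
(Sr - 1)^3 = 2.305071
cot(23.8) = 1 / tan(23.8) = 1 / 0.441053 = 2.267304
Numerator = 2379 * 9.81 * 2.44^3 = 339025.9397
Denominator = 7.2 * 2.305071 * 2.267304 = 37.629336
W = 339025.9397 / 37.629336
W = 9009.62 N

9009.62


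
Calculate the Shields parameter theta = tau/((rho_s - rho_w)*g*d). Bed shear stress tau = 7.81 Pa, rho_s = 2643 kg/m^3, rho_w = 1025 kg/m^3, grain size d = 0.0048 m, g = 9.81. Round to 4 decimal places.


theta = tau / ((rho_s - rho_w) * g * d)
rho_s - rho_w = 2643 - 1025 = 1618
Denominator = 1618 * 9.81 * 0.0048 = 76.188384
theta = 7.81 / 76.188384
theta = 0.1025

0.1025


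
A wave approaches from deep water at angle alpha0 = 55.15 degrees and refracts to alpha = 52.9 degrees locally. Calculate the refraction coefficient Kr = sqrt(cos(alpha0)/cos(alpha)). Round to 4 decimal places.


Kr = sqrt(cos(alpha0) / cos(alpha))
cos(55.15) = 0.571430
cos(52.9) = 0.603208
Kr = sqrt(0.571430 / 0.603208)
Kr = sqrt(0.947318)
Kr = 0.9733

0.9733


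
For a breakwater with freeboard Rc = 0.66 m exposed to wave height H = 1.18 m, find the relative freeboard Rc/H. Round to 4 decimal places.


Relative freeboard = Rc / H
= 0.66 / 1.18
= 0.5593

0.5593


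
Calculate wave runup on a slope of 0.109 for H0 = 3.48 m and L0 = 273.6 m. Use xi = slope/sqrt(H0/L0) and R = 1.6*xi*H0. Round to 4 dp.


xi = slope / sqrt(H0/L0)
H0/L0 = 3.48/273.6 = 0.012719
sqrt(0.012719) = 0.112780
xi = 0.109 / 0.112780 = 0.966485
R = 1.6 * xi * H0 = 1.6 * 0.966485 * 3.48
R = 5.3814 m

5.3814


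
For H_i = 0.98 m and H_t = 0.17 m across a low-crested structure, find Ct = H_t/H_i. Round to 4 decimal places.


Ct = H_t / H_i
Ct = 0.17 / 0.98
Ct = 0.1735

0.1735


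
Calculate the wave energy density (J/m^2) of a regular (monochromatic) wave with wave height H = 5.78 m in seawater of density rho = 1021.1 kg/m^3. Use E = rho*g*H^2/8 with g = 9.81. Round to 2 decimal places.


E = (1/8) * rho * g * H^2
E = (1/8) * 1021.1 * 9.81 * 5.78^2
E = 0.125 * 1021.1 * 9.81 * 33.4084
E = 41831.46 J/m^2

41831.46


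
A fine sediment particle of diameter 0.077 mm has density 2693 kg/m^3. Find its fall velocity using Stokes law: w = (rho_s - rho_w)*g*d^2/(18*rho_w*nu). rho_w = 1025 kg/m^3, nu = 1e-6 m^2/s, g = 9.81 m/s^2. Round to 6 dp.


w = (rho_s - rho_w) * g * d^2 / (18 * rho_w * nu)
d = 0.077 mm = 0.000077 m
rho_s - rho_w = 2693 - 1025 = 1668
Numerator = 1668 * 9.81 * (0.000077)^2 = 0.000097016701
Denominator = 18 * 1025 * 1e-6 = 0.018450
w = 0.005258 m/s

0.005258


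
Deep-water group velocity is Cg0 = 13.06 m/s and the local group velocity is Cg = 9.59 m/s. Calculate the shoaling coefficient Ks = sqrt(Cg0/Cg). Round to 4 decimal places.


Ks = sqrt(Cg0 / Cg)
Ks = sqrt(13.06 / 9.59)
Ks = sqrt(1.3618)
Ks = 1.1670

1.1670


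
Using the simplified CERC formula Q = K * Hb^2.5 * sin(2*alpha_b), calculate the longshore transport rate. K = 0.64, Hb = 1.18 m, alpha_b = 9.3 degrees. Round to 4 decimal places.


Q = K * Hb^2.5 * sin(2 * alpha_b)
Hb^2.5 = 1.18^2.5 = 1.512534
sin(2 * 9.3) = sin(18.6) = 0.318959
Q = 0.64 * 1.512534 * 0.318959
Q = 0.3088 m^3/s

0.3088


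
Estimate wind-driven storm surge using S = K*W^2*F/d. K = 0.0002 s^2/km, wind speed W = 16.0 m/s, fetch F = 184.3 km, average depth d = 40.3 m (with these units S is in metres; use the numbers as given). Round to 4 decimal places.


S = K * W^2 * F / d
W^2 = 16.0^2 = 256.00
S = 0.0002 * 256.00 * 184.3 / 40.3
Numerator = 0.0002 * 256.00 * 184.3 = 9.436160
S = 9.436160 / 40.3 = 0.2341 m

0.2341


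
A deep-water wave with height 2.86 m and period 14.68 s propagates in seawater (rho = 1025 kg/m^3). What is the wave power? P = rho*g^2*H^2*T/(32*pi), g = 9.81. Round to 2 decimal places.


P = rho * g^2 * H^2 * T / (32 * pi)
P = 1025 * 9.81^2 * 2.86^2 * 14.68 / (32 * pi)
P = 1025 * 96.2361 * 8.1796 * 14.68 / 100.53096
P = 117820.31 W/m

117820.31


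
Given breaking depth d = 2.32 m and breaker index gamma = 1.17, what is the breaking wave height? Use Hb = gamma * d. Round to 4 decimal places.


Hb = gamma * d
Hb = 1.17 * 2.32
Hb = 2.7144 m

2.7144


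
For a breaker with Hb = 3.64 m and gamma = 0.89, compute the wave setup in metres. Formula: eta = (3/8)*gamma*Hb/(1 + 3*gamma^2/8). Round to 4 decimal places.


eta = (3/8) * gamma * Hb / (1 + 3*gamma^2/8)
Numerator = (3/8) * 0.89 * 3.64 = 1.214850
Denominator = 1 + 3*0.89^2/8 = 1 + 0.297038 = 1.297038
eta = 1.214850 / 1.297038
eta = 0.9366 m

0.9366


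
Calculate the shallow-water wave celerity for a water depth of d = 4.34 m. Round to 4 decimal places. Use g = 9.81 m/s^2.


Using the shallow-water approximation:
C = sqrt(g * d) = sqrt(9.81 * 4.34)
C = sqrt(42.5754)
C = 6.5250 m/s

6.5250


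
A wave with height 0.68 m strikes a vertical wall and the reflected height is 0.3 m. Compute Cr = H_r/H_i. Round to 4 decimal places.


Cr = H_r / H_i
Cr = 0.3 / 0.68
Cr = 0.4412

0.4412


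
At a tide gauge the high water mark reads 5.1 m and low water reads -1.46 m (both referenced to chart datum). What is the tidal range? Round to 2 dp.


Tidal range = High water - Low water
Tidal range = 5.1 - (-1.46)
Tidal range = 6.56 m

6.56


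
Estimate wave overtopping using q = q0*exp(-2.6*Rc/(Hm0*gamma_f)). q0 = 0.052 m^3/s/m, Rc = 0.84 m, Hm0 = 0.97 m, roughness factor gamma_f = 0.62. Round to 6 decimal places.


q = q0 * exp(-2.6 * Rc / (Hm0 * gamma_f))
Exponent = -2.6 * 0.84 / (0.97 * 0.62)
= -2.6 * 0.84 / 0.6014
= -3.631526
exp(-3.631526) = 0.026476
q = 0.052 * 0.026476
q = 0.001377 m^3/s/m

0.001377


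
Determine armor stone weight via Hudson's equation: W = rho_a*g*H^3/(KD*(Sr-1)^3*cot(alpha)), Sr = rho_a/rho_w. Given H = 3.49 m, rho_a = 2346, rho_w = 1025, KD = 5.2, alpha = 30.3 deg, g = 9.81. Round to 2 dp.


Sr = rho_a / rho_w = 2346 / 1025 = 2.288780
(Sr - 1) = 1.288780
(Sr - 1)^3 = 2.140607
cot(30.3) = 1 / tan(30.3) = 1 / 0.584353 = 1.711295
Numerator = 2346 * 9.81 * 3.49^3 = 978302.7989
Denominator = 5.2 * 2.140607 * 1.711295 = 19.048687
W = 978302.7989 / 19.048687
W = 51358.02 N

51358.02


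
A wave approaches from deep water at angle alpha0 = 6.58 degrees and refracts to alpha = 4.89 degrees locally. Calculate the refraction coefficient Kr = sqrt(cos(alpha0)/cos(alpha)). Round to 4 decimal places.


Kr = sqrt(cos(alpha0) / cos(alpha))
cos(6.58) = 0.993413
cos(4.89) = 0.996360
Kr = sqrt(0.993413 / 0.996360)
Kr = sqrt(0.997042)
Kr = 0.9985

0.9985


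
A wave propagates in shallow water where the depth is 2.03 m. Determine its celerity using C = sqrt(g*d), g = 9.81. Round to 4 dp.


Using the shallow-water approximation:
C = sqrt(g * d) = sqrt(9.81 * 2.03)
C = sqrt(19.9143)
C = 4.4625 m/s

4.4625


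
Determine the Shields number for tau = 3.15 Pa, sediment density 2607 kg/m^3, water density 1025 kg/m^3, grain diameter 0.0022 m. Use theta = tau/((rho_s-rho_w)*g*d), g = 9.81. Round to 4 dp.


theta = tau / ((rho_s - rho_w) * g * d)
rho_s - rho_w = 2607 - 1025 = 1582
Denominator = 1582 * 9.81 * 0.0022 = 34.142724
theta = 3.15 / 34.142724
theta = 0.0923

0.0923


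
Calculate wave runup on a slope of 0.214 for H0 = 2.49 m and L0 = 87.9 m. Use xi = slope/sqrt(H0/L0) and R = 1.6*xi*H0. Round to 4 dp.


xi = slope / sqrt(H0/L0)
H0/L0 = 2.49/87.9 = 0.028328
sqrt(0.028328) = 0.168308
xi = 0.214 / 0.168308 = 1.271477
R = 1.6 * xi * H0 = 1.6 * 1.271477 * 2.49
R = 5.0656 m

5.0656


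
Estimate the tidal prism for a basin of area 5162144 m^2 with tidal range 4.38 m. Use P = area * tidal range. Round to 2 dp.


Tidal prism = Area * Tidal range
P = 5162144 * 4.38
P = 22610190.72 m^3

22610190.72


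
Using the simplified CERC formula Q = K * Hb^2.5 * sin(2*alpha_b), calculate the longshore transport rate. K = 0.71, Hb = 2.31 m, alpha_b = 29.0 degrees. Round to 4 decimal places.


Q = K * Hb^2.5 * sin(2 * alpha_b)
Hb^2.5 = 2.31^2.5 = 8.110170
sin(2 * 29.0) = sin(58.0) = 0.848048
Q = 0.71 * 8.110170 * 0.848048
Q = 4.8832 m^3/s

4.8832


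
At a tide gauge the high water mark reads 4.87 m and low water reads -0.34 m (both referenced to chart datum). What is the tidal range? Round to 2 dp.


Tidal range = High water - Low water
Tidal range = 4.87 - (-0.34)
Tidal range = 5.21 m

5.21


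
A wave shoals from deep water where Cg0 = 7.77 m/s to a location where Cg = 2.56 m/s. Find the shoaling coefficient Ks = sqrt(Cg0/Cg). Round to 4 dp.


Ks = sqrt(Cg0 / Cg)
Ks = sqrt(7.77 / 2.56)
Ks = sqrt(3.0352)
Ks = 1.7422

1.7422


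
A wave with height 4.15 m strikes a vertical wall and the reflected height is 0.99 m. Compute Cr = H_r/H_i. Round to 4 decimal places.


Cr = H_r / H_i
Cr = 0.99 / 4.15
Cr = 0.2386

0.2386


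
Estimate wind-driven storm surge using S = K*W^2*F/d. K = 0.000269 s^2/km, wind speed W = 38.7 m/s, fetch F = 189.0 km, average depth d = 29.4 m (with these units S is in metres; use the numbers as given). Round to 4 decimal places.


S = K * W^2 * F / d
W^2 = 38.7^2 = 1497.69
S = 0.000269 * 1497.69 * 189.0 / 29.4
Numerator = 0.000269 * 1497.69 * 189.0 = 76.144057
S = 76.144057 / 29.4 = 2.5899 m

2.5899


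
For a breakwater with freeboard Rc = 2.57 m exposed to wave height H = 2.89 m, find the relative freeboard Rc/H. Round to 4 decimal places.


Relative freeboard = Rc / H
= 2.57 / 2.89
= 0.8893

0.8893


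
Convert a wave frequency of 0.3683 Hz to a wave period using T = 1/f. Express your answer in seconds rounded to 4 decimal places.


T = 1 / f
T = 1 / 0.3683
T = 2.7152 s

2.7152


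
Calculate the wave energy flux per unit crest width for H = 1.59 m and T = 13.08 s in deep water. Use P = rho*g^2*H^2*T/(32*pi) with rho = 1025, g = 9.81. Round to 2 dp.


P = rho * g^2 * H^2 * T / (32 * pi)
P = 1025 * 9.81^2 * 1.59^2 * 13.08 / (32 * pi)
P = 1025 * 96.2361 * 2.5281 * 13.08 / 100.53096
P = 32446.21 W/m

32446.21


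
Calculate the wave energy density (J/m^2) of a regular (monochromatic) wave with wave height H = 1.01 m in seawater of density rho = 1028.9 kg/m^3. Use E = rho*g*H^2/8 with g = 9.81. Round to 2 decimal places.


E = (1/8) * rho * g * H^2
E = (1/8) * 1028.9 * 9.81 * 1.01^2
E = 0.125 * 1028.9 * 9.81 * 1.0201
E = 1287.05 J/m^2

1287.05


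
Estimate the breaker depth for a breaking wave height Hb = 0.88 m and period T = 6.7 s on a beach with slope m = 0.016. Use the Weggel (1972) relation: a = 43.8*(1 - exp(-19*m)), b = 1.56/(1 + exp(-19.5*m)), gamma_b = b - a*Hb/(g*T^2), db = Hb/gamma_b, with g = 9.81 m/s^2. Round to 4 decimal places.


a = 43.8 * (1 - exp(-19 * m))
exp(-19 * 0.016) = exp(-0.3040) = 0.737861
a = 43.8 * (1 - 0.737861) = 11.481694
b = 1.56 / (1 + exp(-19.5 * m))
exp(-19.5 * 0.016) = exp(-0.3120) = 0.731982
b = 1.56 / (1 + 0.731982) = 0.900702
Hb / (g * T^2) = 0.88 / (9.81 * 6.7^2) = 0.88 / 440.3709 = 0.00199832
gamma_b = b - a * Hb/(g*T^2) = 0.900702 - 11.481694 * 0.00199832 = 0.877758
db = Hb / gamma_b = 0.88 / 0.877758
db = 1.0026 m

1.0026


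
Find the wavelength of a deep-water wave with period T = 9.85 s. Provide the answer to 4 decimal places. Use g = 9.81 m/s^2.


L0 = g * T^2 / (2 * pi)
L0 = 9.81 * 9.85^2 / (2 * pi)
L0 = 9.81 * 97.0225 / 6.28319
L0 = 951.7907 / 6.28319
L0 = 151.4822 m

151.4822


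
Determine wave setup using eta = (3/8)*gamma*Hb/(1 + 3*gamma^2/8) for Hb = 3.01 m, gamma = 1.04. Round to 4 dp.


eta = (3/8) * gamma * Hb / (1 + 3*gamma^2/8)
Numerator = (3/8) * 1.04 * 3.01 = 1.173900
Denominator = 1 + 3*1.04^2/8 = 1 + 0.405600 = 1.405600
eta = 1.173900 / 1.405600
eta = 0.8352 m

0.8352


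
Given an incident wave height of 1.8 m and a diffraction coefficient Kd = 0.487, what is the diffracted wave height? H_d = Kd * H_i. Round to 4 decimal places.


H_d = Kd * H_i
H_d = 0.487 * 1.8
H_d = 0.8766 m

0.8766


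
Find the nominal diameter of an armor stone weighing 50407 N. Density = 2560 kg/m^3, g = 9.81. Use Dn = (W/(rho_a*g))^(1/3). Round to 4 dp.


V = W / (rho_a * g)
V = 50407 / (2560 * 9.81)
V = 50407 / 25113.60
V = 2.007159 m^3
Dn = V^(1/3) = 2.007159^(1/3)
Dn = 1.2614 m

1.2614


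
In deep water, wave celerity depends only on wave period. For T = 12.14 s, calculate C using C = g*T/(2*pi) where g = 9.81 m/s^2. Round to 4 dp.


We use the deep-water celerity formula:
C = g * T / (2 * pi)
C = 9.81 * 12.14 / (2 * 3.14159...)
C = 119.093400 / 6.283185
C = 18.9543 m/s

18.9543


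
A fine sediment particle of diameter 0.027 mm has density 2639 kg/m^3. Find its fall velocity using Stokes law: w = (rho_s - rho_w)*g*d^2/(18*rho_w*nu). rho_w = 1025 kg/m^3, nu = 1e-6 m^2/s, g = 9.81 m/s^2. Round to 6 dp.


w = (rho_s - rho_w) * g * d^2 / (18 * rho_w * nu)
d = 0.027 mm = 0.000027 m
rho_s - rho_w = 2639 - 1025 = 1614
Numerator = 1614 * 9.81 * (0.000027)^2 = 0.000011542505
Denominator = 18 * 1025 * 1e-6 = 0.018450
w = 0.000626 m/s

0.000626


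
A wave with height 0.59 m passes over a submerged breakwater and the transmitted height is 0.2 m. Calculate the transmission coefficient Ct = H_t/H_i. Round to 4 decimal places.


Ct = H_t / H_i
Ct = 0.2 / 0.59
Ct = 0.3390

0.3390


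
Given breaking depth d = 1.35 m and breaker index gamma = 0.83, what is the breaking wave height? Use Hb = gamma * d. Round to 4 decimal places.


Hb = gamma * d
Hb = 0.83 * 1.35
Hb = 1.1205 m

1.1205
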